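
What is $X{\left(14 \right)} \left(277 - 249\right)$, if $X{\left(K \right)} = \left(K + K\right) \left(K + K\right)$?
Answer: $21952$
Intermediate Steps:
$X{\left(K \right)} = 4 K^{2}$ ($X{\left(K \right)} = 2 K 2 K = 4 K^{2}$)
$X{\left(14 \right)} \left(277 - 249\right) = 4 \cdot 14^{2} \left(277 - 249\right) = 4 \cdot 196 \cdot 28 = 784 \cdot 28 = 21952$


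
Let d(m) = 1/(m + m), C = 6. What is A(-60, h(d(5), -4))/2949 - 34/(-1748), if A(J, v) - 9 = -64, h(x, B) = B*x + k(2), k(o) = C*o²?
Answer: 2063/2577426 ≈ 0.00080041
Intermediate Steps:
k(o) = 6*o²
d(m) = 1/(2*m)
h(x, B) = 24 + B*x (h(x, B) = B*x + 6*2² = B*x + 6*4 = B*x + 24 = 24 + B*x)
A(J, v) = -55 (A(J, v) = 9 - 64 = -55)
A(-60, h(d(5), -4))/2949 - 34/(-1748) = -55/2949 - 34/(-1748) = -55*1/2949 - 34*(-1/1748) = -55/2949 + 17/874 = 2063/2577426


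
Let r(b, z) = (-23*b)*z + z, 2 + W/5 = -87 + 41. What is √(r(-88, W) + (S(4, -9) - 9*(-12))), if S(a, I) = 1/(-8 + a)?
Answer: I*√1943569/2 ≈ 697.06*I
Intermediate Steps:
W = -240 (W = -10 + 5*(-87 + 41) = -10 + 5*(-46) = -10 - 230 = -240)
r(b, z) = z - 23*b*z (r(b, z) = -23*b*z + z = z - 23*b*z)
√(r(-88, W) + (S(4, -9) - 9*(-12))) = √(-240*(1 - 23*(-88)) + (1/(-8 + 4) - 9*(-12))) = √(-240*(1 + 2024) + (1/(-4) + 108)) = √(-240*2025 + (-¼ + 108)) = √(-486000 + 431/4) = √(-1943569/4) = I*√1943569/2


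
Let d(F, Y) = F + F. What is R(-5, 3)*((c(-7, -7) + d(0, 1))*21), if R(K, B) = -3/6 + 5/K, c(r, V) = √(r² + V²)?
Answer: -441*√2/2 ≈ -311.83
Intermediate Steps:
d(F, Y) = 2*F
c(r, V) = √(V² + r²)
R(K, B) = -½ + 5/K (R(K, B) = -3*⅙ + 5/K = -½ + 5/K)
R(-5, 3)*((c(-7, -7) + d(0, 1))*21) = ((½)*(10 - 1*(-5))/(-5))*((√((-7)² + (-7)²) + 2*0)*21) = ((½)*(-⅕)*(10 + 5))*((√(49 + 49) + 0)*21) = ((½)*(-⅕)*15)*((√98 + 0)*21) = -3*(7*√2 + 0)*21/2 = -3*7*√2*21/2 = -441*√2/2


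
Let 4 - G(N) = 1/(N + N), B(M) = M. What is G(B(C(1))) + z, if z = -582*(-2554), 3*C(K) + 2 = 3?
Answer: 2972861/2 ≈ 1.4864e+6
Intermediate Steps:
C(K) = ⅓ (C(K) = -⅔ + (⅓)*3 = -⅔ + 1 = ⅓)
G(N) = 4 - 1/(2*N) (G(N) = 4 - 1/(N + N) = 4 - 1/(2*N))
z = 1486428
G(B(C(1))) + z = (4 - 1/(2*⅓)) + 1486428 = (4 - ½*3) + 1486428 = (4 - 3/2) + 1486428 = 5/2 + 1486428 = 2972861/2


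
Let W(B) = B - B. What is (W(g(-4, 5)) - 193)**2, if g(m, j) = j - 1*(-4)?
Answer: 37249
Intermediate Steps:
g(m, j) = 4 + j (g(m, j) = j + 4 = 4 + j)
W(B) = 0
(W(g(-4, 5)) - 193)**2 = (0 - 193)**2 = (-193)**2 = 37249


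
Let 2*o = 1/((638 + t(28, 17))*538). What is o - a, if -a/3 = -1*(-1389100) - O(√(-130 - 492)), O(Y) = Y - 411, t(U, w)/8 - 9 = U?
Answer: 4189308968473/1004984 - 3*I*√622 ≈ 4.1685e+6 - 74.82*I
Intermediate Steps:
t(U, w) = 72 + 8*U
O(Y) = -411 + Y
o = 1/1004984 (o = 1/(2*(((638 + (72 + 8*28))*538))) = 1/(2*(((638 + (72 + 224))*538))) = 1/(2*(((638 + 296)*538))) = 1/(2*((934*538))) = (½)/502492 = (½)*(1/502492) = 1/1004984 ≈ 9.9504e-7)
a = -4168533 + 3*I*√622 (a = -3*(-1*(-1389100) - (-411 + √(-130 - 492))) = -3*(1389100 - (-411 + √(-622))) = -3*(1389100 - (-411 + I*√622)) = -3*(1389100 + (411 - I*√622)) = -3*(1389511 - I*√622) = -4168533 + 3*I*√622 ≈ -4.1685e+6 + 74.82*I)
o - a = 1/1004984 - (-4168533 + 3*I*√622) = 1/1004984 + (4168533 - 3*I*√622) = 4189308968473/1004984 - 3*I*√622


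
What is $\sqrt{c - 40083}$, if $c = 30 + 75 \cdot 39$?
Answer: $2 i \sqrt{9282} \approx 192.69 i$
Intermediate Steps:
$c = 2955$ ($c = 30 + 2925 = 2955$)
$\sqrt{c - 40083} = \sqrt{2955 - 40083} = \sqrt{-37128} = 2 i \sqrt{9282}$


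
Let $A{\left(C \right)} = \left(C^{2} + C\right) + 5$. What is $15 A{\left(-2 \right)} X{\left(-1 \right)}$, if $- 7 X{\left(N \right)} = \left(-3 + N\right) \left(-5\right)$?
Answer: $-300$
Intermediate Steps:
$X{\left(N \right)} = - \frac{15}{7} + \frac{5 N}{7}$ ($X{\left(N \right)} = - \frac{\left(-3 + N\right) \left(-5\right)}{7} = - \frac{15 - 5 N}{7} = - \frac{15}{7} + \frac{5 N}{7}$)
$A{\left(C \right)} = 5 + C + C^{2}$ ($A{\left(C \right)} = \left(C + C^{2}\right) + 5 = 5 + C + C^{2}$)
$15 A{\left(-2 \right)} X{\left(-1 \right)} = 15 \left(5 - 2 + \left(-2\right)^{2}\right) \left(- \frac{15}{7} + \frac{5}{7} \left(-1\right)\right) = 15 \left(5 - 2 + 4\right) \left(- \frac{15}{7} - \frac{5}{7}\right) = 15 \cdot 7 \left(- \frac{20}{7}\right) = 105 \left(- \frac{20}{7}\right) = -300$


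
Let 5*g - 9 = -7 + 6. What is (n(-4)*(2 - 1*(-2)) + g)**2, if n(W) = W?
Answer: 5184/25 ≈ 207.36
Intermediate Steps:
g = 8/5 (g = 9/5 + (-7 + 6)/5 = 9/5 + (1/5)*(-1) = 9/5 - 1/5 = 8/5 ≈ 1.6000)
(n(-4)*(2 - 1*(-2)) + g)**2 = (-4*(2 - 1*(-2)) + 8/5)**2 = (-4*(2 + 2) + 8/5)**2 = (-4*4 + 8/5)**2 = (-16 + 8/5)**2 = (-72/5)**2 = 5184/25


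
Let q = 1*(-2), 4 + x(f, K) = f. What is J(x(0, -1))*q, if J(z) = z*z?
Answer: -32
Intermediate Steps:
x(f, K) = -4 + f
q = -2
J(z) = z²
J(x(0, -1))*q = (-4 + 0)²*(-2) = (-4)²*(-2) = 16*(-2) = -32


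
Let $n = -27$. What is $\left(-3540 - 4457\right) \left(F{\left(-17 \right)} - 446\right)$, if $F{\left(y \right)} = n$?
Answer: $3782581$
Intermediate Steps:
$F{\left(y \right)} = -27$
$\left(-3540 - 4457\right) \left(F{\left(-17 \right)} - 446\right) = \left(-3540 - 4457\right) \left(-27 - 446\right) = - 7997 \left(-27 - 446\right) = \left(-7997\right) \left(-473\right) = 3782581$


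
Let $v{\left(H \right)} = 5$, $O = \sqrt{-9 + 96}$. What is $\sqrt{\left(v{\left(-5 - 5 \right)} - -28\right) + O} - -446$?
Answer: $446 + \sqrt{33 + \sqrt{87}} \approx 452.51$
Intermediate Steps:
$O = \sqrt{87} \approx 9.3274$
$\sqrt{\left(v{\left(-5 - 5 \right)} - -28\right) + O} - -446 = \sqrt{\left(5 - -28\right) + \sqrt{87}} - -446 = \sqrt{\left(5 + 28\right) + \sqrt{87}} + 446 = \sqrt{33 + \sqrt{87}} + 446 = 446 + \sqrt{33 + \sqrt{87}}$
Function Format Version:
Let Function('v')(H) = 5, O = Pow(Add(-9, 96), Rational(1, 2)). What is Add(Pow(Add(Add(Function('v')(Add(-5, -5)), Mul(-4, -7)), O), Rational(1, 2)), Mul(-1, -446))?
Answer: Add(446, Pow(Add(33, Pow(87, Rational(1, 2))), Rational(1, 2))) ≈ 452.51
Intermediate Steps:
O = Pow(87, Rational(1, 2)) ≈ 9.3274
Add(Pow(Add(Add(Function('v')(Add(-5, -5)), Mul(-4, -7)), O), Rational(1, 2)), Mul(-1, -446)) = Add(Pow(Add(Add(5, Mul(-4, -7)), Pow(87, Rational(1, 2))), Rational(1, 2)), Mul(-1, -446)) = Add(Pow(Add(Add(5, 28), Pow(87, Rational(1, 2))), Rational(1, 2)), 446) = Add(Pow(Add(33, Pow(87, Rational(1, 2))), Rational(1, 2)), 446) = Add(446, Pow(Add(33, Pow(87, Rational(1, 2))), Rational(1, 2)))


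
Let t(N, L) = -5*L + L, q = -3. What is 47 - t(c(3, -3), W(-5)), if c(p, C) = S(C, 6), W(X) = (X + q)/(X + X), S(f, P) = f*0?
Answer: 251/5 ≈ 50.200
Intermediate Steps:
S(f, P) = 0
W(X) = (-3 + X)/(2*X) (W(X) = (X - 3)/(X + X) = (-3 + X)/((2*X)) = (-3 + X)*(1/(2*X)) = (-3 + X)/(2*X))
c(p, C) = 0
t(N, L) = -4*L
47 - t(c(3, -3), W(-5)) = 47 - (-4)*(1/2)*(-3 - 5)/(-5) = 47 - (-4)*(1/2)*(-1/5)*(-8) = 47 - (-4)*4/5 = 47 - 1*(-16/5) = 47 + 16/5 = 251/5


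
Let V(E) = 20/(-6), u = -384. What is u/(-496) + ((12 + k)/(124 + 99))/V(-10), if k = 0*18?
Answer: 26202/34565 ≈ 0.75805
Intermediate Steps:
k = 0
V(E) = -10/3 (V(E) = 20*(-⅙) = -10/3)
u/(-496) + ((12 + k)/(124 + 99))/V(-10) = -384/(-496) + ((12 + 0)/(124 + 99))/(-10/3) = -384*(-1/496) + (12/223)*(-3/10) = 24/31 + (12*(1/223))*(-3/10) = 24/31 + (12/223)*(-3/10) = 24/31 - 18/1115 = 26202/34565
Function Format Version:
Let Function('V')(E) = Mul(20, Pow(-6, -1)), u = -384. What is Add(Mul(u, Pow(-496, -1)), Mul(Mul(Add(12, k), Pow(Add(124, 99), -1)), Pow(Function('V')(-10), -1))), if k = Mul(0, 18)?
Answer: Rational(26202, 34565) ≈ 0.75805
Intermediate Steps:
k = 0
Function('V')(E) = Rational(-10, 3) (Function('V')(E) = Mul(20, Rational(-1, 6)) = Rational(-10, 3))
Add(Mul(u, Pow(-496, -1)), Mul(Mul(Add(12, k), Pow(Add(124, 99), -1)), Pow(Function('V')(-10), -1))) = Add(Mul(-384, Pow(-496, -1)), Mul(Mul(Add(12, 0), Pow(Add(124, 99), -1)), Pow(Rational(-10, 3), -1))) = Add(Mul(-384, Rational(-1, 496)), Mul(Mul(12, Pow(223, -1)), Rational(-3, 10))) = Add(Rational(24, 31), Mul(Mul(12, Rational(1, 223)), Rational(-3, 10))) = Add(Rational(24, 31), Mul(Rational(12, 223), Rational(-3, 10))) = Add(Rational(24, 31), Rational(-18, 1115)) = Rational(26202, 34565)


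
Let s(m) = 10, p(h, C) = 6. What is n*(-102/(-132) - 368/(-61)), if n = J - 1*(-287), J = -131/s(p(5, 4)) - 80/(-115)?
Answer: 576812881/308660 ≈ 1868.8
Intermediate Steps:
J = -2853/230 (J = -131/10 - 80/(-115) = -131*⅒ - 80*(-1/115) = -131/10 + 16/23 = -2853/230 ≈ -12.404)
n = 63157/230 (n = -2853/230 - 1*(-287) = -2853/230 + 287 = 63157/230 ≈ 274.60)
n*(-102/(-132) - 368/(-61)) = 63157*(-102/(-132) - 368/(-61))/230 = 63157*(-102*(-1/132) - 368*(-1/61))/230 = 63157*(17/22 + 368/61)/230 = (63157/230)*(9133/1342) = 576812881/308660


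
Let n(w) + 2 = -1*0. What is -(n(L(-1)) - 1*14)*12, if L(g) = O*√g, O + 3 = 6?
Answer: 192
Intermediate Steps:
O = 3 (O = -3 + 6 = 3)
L(g) = 3*√g
n(w) = -2 (n(w) = -2 - 1*0 = -2 + 0 = -2)
-(n(L(-1)) - 1*14)*12 = -(-2 - 1*14)*12 = -(-2 - 14)*12 = -1*(-16)*12 = 16*12 = 192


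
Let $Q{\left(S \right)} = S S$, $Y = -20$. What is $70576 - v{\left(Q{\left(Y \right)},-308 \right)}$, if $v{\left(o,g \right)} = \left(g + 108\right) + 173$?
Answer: $70603$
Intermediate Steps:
$Q{\left(S \right)} = S^{2}$
$v{\left(o,g \right)} = 281 + g$ ($v{\left(o,g \right)} = \left(108 + g\right) + 173 = 281 + g$)
$70576 - v{\left(Q{\left(Y \right)},-308 \right)} = 70576 - \left(281 - 308\right) = 70576 - -27 = 70576 + 27 = 70603$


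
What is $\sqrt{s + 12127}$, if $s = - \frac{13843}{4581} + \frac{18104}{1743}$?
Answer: $\frac{4 \sqrt{596935497565393}}{887187} \approx 110.16$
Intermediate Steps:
$s = \frac{19602025}{2661561}$ ($s = \left(-13843\right) \frac{1}{4581} + 18104 \cdot \frac{1}{1743} = - \frac{13843}{4581} + \frac{18104}{1743} = \frac{19602025}{2661561} \approx 7.3649$)
$\sqrt{s + 12127} = \sqrt{\frac{19602025}{2661561} + 12127} = \sqrt{\frac{32296352272}{2661561}} = \frac{4 \sqrt{596935497565393}}{887187}$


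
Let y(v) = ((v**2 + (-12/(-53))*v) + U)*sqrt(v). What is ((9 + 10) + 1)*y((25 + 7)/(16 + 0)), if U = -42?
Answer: -39800*sqrt(2)/53 ≈ -1062.0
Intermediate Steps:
y(v) = sqrt(v)*(-42 + v**2 + 12*v/53) (y(v) = ((v**2 + (-12/(-53))*v) - 42)*sqrt(v) = ((v**2 + (-12*(-1/53))*v) - 42)*sqrt(v) = ((v**2 + 12*v/53) - 42)*sqrt(v) = (-42 + v**2 + 12*v/53)*sqrt(v) = sqrt(v)*(-42 + v**2 + 12*v/53))
((9 + 10) + 1)*y((25 + 7)/(16 + 0)) = ((9 + 10) + 1)*(sqrt((25 + 7)/(16 + 0))*(-42 + ((25 + 7)/(16 + 0))**2 + 12*((25 + 7)/(16 + 0))/53)) = (19 + 1)*(sqrt(32/16)*(-42 + (32/16)**2 + 12*(32/16)/53)) = 20*(sqrt(32*(1/16))*(-42 + (32*(1/16))**2 + 12*(32*(1/16))/53)) = 20*(sqrt(2)*(-42 + 2**2 + (12/53)*2)) = 20*(sqrt(2)*(-42 + 4 + 24/53)) = 20*(sqrt(2)*(-1990/53)) = 20*(-1990*sqrt(2)/53) = -39800*sqrt(2)/53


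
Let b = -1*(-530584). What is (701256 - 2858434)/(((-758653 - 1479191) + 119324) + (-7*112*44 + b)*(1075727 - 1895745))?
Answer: 1078589/203401604052 ≈ 5.3028e-6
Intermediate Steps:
b = 530584
(701256 - 2858434)/(((-758653 - 1479191) + 119324) + (-7*112*44 + b)*(1075727 - 1895745)) = (701256 - 2858434)/(((-758653 - 1479191) + 119324) + (-7*112*44 + 530584)*(1075727 - 1895745)) = -2157178/((-2237844 + 119324) + (-784*44 + 530584)*(-820018)) = -2157178/(-2118520 + (-34496 + 530584)*(-820018)) = -2157178/(-2118520 + 496088*(-820018)) = -2157178/(-2118520 - 406801089584) = -2157178/(-406803208104) = -2157178*(-1/406803208104) = 1078589/203401604052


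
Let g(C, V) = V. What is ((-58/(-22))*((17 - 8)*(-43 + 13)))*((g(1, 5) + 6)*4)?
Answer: -31320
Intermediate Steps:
((-58/(-22))*((17 - 8)*(-43 + 13)))*((g(1, 5) + 6)*4) = ((-58/(-22))*((17 - 8)*(-43 + 13)))*((5 + 6)*4) = ((-58*(-1/22))*(9*(-30)))*(11*4) = ((29/11)*(-270))*44 = -7830/11*44 = -31320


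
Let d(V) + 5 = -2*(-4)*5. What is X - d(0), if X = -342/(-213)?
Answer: -2371/71 ≈ -33.394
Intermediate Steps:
X = 114/71 (X = -342*(-1/213) = 114/71 ≈ 1.6056)
d(V) = 35 (d(V) = -5 - 2*(-4)*5 = -5 + 8*5 = -5 + 40 = 35)
X - d(0) = 114/71 - 1*35 = 114/71 - 35 = -2371/71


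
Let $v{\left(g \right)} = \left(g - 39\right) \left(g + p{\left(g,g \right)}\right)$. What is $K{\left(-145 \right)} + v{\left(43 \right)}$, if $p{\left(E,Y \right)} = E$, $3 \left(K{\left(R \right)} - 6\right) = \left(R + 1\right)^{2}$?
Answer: $7262$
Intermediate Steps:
$K{\left(R \right)} = 6 + \frac{\left(1 + R\right)^{2}}{3}$ ($K{\left(R \right)} = 6 + \frac{\left(R + 1\right)^{2}}{3} = 6 + \frac{\left(1 + R\right)^{2}}{3}$)
$v{\left(g \right)} = 2 g \left(-39 + g\right)$ ($v{\left(g \right)} = \left(g - 39\right) \left(g + g\right) = \left(-39 + g\right) 2 g = 2 g \left(-39 + g\right)$)
$K{\left(-145 \right)} + v{\left(43 \right)} = \left(6 + \frac{\left(1 - 145\right)^{2}}{3}\right) + 2 \cdot 43 \left(-39 + 43\right) = \left(6 + \frac{\left(-144\right)^{2}}{3}\right) + 2 \cdot 43 \cdot 4 = \left(6 + \frac{1}{3} \cdot 20736\right) + 344 = \left(6 + 6912\right) + 344 = 6918 + 344 = 7262$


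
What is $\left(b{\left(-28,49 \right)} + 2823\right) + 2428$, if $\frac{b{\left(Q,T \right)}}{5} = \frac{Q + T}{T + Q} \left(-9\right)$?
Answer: $5206$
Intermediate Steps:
$b{\left(Q,T \right)} = -45$ ($b{\left(Q,T \right)} = 5 \frac{Q + T}{T + Q} \left(-9\right) = 5 \frac{Q + T}{Q + T} \left(-9\right) = 5 \cdot 1 \left(-9\right) = 5 \left(-9\right) = -45$)
$\left(b{\left(-28,49 \right)} + 2823\right) + 2428 = \left(-45 + 2823\right) + 2428 = 2778 + 2428 = 5206$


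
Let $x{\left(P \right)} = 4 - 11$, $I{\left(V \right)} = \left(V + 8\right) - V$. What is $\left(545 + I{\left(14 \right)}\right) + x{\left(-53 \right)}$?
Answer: $546$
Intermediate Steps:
$I{\left(V \right)} = 8$ ($I{\left(V \right)} = \left(8 + V\right) - V = 8$)
$x{\left(P \right)} = -7$ ($x{\left(P \right)} = 4 - 11 = -7$)
$\left(545 + I{\left(14 \right)}\right) + x{\left(-53 \right)} = \left(545 + 8\right) - 7 = 553 - 7 = 546$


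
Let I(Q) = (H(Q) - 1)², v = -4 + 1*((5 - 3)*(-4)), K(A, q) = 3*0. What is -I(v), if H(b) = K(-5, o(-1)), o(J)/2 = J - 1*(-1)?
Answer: -1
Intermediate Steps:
o(J) = 2 + 2*J (o(J) = 2*(J - 1*(-1)) = 2*(J + 1) = 2*(1 + J) = 2 + 2*J)
K(A, q) = 0
H(b) = 0
v = -12 (v = -4 + 1*(2*(-4)) = -4 + 1*(-8) = -4 - 8 = -12)
I(Q) = 1 (I(Q) = (0 - 1)² = (-1)² = 1)
-I(v) = -1*1 = -1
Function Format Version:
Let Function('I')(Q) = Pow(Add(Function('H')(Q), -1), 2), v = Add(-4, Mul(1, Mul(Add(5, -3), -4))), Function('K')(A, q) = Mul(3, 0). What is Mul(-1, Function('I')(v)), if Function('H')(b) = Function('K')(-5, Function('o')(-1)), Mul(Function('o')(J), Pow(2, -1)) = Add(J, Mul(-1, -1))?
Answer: -1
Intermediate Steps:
Function('o')(J) = Add(2, Mul(2, J)) (Function('o')(J) = Mul(2, Add(J, Mul(-1, -1))) = Mul(2, Add(J, 1)) = Mul(2, Add(1, J)) = Add(2, Mul(2, J)))
Function('K')(A, q) = 0
Function('H')(b) = 0
v = -12 (v = Add(-4, Mul(1, Mul(2, -4))) = Add(-4, Mul(1, -8)) = Add(-4, -8) = -12)
Function('I')(Q) = 1 (Function('I')(Q) = Pow(Add(0, -1), 2) = Pow(-1, 2) = 1)
Mul(-1, Function('I')(v)) = Mul(-1, 1) = -1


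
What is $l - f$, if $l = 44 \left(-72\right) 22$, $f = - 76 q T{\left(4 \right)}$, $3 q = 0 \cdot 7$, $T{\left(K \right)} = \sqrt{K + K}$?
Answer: $-69696$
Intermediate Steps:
$T{\left(K \right)} = \sqrt{2} \sqrt{K}$ ($T{\left(K \right)} = \sqrt{2 K} = \sqrt{2} \sqrt{K}$)
$q = 0$ ($q = \frac{0 \cdot 7}{3} = \frac{1}{3} \cdot 0 = 0$)
$f = 0$ ($f = \left(-76\right) 0 \sqrt{2} \sqrt{4} = 0 \sqrt{2} \cdot 2 = 0 \cdot 2 \sqrt{2} = 0$)
$l = -69696$ ($l = \left(-3168\right) 22 = -69696$)
$l - f = -69696 - 0 = -69696 + 0 = -69696$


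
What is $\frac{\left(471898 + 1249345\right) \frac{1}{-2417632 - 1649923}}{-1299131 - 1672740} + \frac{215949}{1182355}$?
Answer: $\frac{522089452688346322}{2858520269074665755} \approx 0.18264$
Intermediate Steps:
$\frac{\left(471898 + 1249345\right) \frac{1}{-2417632 - 1649923}}{-1299131 - 1672740} + \frac{215949}{1182355} = \frac{1721243 \frac{1}{-4067555}}{-2971871} + 215949 \cdot \frac{1}{1182355} = 1721243 \left(- \frac{1}{4067555}\right) \left(- \frac{1}{2971871}\right) + \frac{215949}{1182355} = \left(- \frac{1721243}{4067555}\right) \left(- \frac{1}{2971871}\right) + \frac{215949}{1182355} = \frac{1721243}{12088248745405} + \frac{215949}{1182355} = \frac{522089452688346322}{2858520269074665755}$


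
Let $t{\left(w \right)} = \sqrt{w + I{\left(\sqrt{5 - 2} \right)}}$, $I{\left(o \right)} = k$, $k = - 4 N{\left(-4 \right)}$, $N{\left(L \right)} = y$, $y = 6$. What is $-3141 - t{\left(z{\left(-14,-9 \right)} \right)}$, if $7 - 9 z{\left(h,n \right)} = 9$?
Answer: $-3141 - \frac{i \sqrt{218}}{3} \approx -3141.0 - 4.9216 i$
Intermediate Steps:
$N{\left(L \right)} = 6$
$z{\left(h,n \right)} = - \frac{2}{9}$ ($z{\left(h,n \right)} = \frac{7}{9} - 1 = - \frac{2}{9}$)
$k = -24$ ($k = \left(-4\right) 6 = -24$)
$I{\left(o \right)} = -24$
$t{\left(w \right)} = \sqrt{-24 + w}$ ($t{\left(w \right)} = \sqrt{w - 24} = \sqrt{-24 + w}$)
$-3141 - t{\left(z{\left(-14,-9 \right)} \right)} = -3141 - \sqrt{-24 - \frac{2}{9}} = -3141 - \sqrt{- \frac{218}{9}} = -3141 - \frac{i \sqrt{218}}{3}$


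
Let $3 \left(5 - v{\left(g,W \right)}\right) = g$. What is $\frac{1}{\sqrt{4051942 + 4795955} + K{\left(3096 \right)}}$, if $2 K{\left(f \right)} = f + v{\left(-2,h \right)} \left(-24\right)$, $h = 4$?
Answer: $- \frac{1480}{6657497} + \frac{\sqrt{8847897}}{6657497} \approx 0.00022449$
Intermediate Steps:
$v{\left(g,W \right)} = 5 - \frac{g}{3}$
$K{\left(f \right)} = -68 + \frac{f}{2}$ ($K{\left(f \right)} = \frac{f + \left(5 - - \frac{2}{3}\right) \left(-24\right)}{2} = \frac{f + \left(5 + \frac{2}{3}\right) \left(-24\right)}{2} = \frac{f + \frac{17}{3} \left(-24\right)}{2} = \frac{f - 136}{2} = \frac{-136 + f}{2} = -68 + \frac{f}{2}$)
$\frac{1}{\sqrt{4051942 + 4795955} + K{\left(3096 \right)}} = \frac{1}{\sqrt{4051942 + 4795955} + \left(-68 + \frac{1}{2} \cdot 3096\right)} = \frac{1}{\sqrt{8847897} + \left(-68 + 1548\right)} = \frac{1}{\sqrt{8847897} + 1480} = \frac{1}{1480 + \sqrt{8847897}}$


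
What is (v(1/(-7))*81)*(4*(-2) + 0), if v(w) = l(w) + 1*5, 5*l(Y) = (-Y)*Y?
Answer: -793152/245 ≈ -3237.4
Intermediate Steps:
l(Y) = -Y²/5 (l(Y) = ((-Y)*Y)/5 = (-Y²)/5 = -Y²/5)
v(w) = 5 - w²/5 (v(w) = -w²/5 + 1*5 = -w²/5 + 5 = 5 - w²/5)
(v(1/(-7))*81)*(4*(-2) + 0) = ((5 - (1/(-7))²/5)*81)*(4*(-2) + 0) = ((5 - (-⅐)²/5)*81)*(-8 + 0) = ((5 - ⅕*1/49)*81)*(-8) = ((5 - 1/245)*81)*(-8) = ((1224/245)*81)*(-8) = (99144/245)*(-8) = -793152/245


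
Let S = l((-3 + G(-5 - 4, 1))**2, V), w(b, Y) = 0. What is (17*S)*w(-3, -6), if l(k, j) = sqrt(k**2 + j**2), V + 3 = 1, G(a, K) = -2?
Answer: 0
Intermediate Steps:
V = -2 (V = -3 + 1 = -2)
l(k, j) = sqrt(j**2 + k**2)
S = sqrt(629) (S = sqrt((-2)**2 + ((-3 - 2)**2)**2) = sqrt(4 + ((-5)**2)**2) = sqrt(4 + 25**2) = sqrt(4 + 625) = sqrt(629) ≈ 25.080)
(17*S)*w(-3, -6) = (17*sqrt(629))*0 = 0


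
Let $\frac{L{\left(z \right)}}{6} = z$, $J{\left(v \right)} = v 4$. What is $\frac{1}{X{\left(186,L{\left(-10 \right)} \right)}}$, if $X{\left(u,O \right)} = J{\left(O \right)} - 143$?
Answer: $- \frac{1}{383} \approx -0.002611$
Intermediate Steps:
$J{\left(v \right)} = 4 v$
$L{\left(z \right)} = 6 z$
$X{\left(u,O \right)} = -143 + 4 O$ ($X{\left(u,O \right)} = 4 O - 143 = -143 + 4 O$)
$\frac{1}{X{\left(186,L{\left(-10 \right)} \right)}} = \frac{1}{-143 + 4 \cdot 6 \left(-10\right)} = \frac{1}{-143 + 4 \left(-60\right)} = \frac{1}{-143 - 240} = \frac{1}{-383} = - \frac{1}{383}$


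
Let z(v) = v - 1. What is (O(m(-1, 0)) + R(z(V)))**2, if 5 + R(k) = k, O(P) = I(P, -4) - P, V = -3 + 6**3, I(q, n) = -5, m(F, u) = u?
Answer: 40804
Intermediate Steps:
V = 213 (V = -3 + 216 = 213)
O(P) = -5 - P
z(v) = -1 + v
R(k) = -5 + k
(O(m(-1, 0)) + R(z(V)))**2 = ((-5 - 1*0) + (-5 + (-1 + 213)))**2 = ((-5 + 0) + (-5 + 212))**2 = (-5 + 207)**2 = 202**2 = 40804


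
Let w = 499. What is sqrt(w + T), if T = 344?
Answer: sqrt(843) ≈ 29.034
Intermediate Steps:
sqrt(w + T) = sqrt(499 + 344) = sqrt(843)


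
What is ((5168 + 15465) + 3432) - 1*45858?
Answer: -21793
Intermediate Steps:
((5168 + 15465) + 3432) - 1*45858 = (20633 + 3432) - 45858 = 24065 - 45858 = -21793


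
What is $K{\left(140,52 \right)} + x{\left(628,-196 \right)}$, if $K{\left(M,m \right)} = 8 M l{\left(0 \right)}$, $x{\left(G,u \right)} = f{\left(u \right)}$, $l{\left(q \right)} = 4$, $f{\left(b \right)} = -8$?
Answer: $4472$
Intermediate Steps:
$x{\left(G,u \right)} = -8$
$K{\left(M,m \right)} = 32 M$ ($K{\left(M,m \right)} = 8 M 4 = 32 M$)
$K{\left(140,52 \right)} + x{\left(628,-196 \right)} = 32 \cdot 140 - 8 = 4480 - 8 = 4472$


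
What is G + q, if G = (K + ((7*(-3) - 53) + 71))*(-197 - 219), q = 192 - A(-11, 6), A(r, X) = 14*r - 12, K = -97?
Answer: 41958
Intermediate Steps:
A(r, X) = -12 + 14*r
q = 358 (q = 192 - (-12 + 14*(-11)) = 192 - (-12 - 154) = 192 - 1*(-166) = 192 + 166 = 358)
G = 41600 (G = (-97 + ((7*(-3) - 53) + 71))*(-197 - 219) = (-97 + ((-21 - 53) + 71))*(-416) = (-97 + (-74 + 71))*(-416) = (-97 - 3)*(-416) = -100*(-416) = 41600)
G + q = 41600 + 358 = 41958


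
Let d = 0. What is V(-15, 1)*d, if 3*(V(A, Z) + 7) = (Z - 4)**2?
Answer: 0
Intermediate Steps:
V(A, Z) = -7 + (-4 + Z)**2/3 (V(A, Z) = -7 + (Z - 4)**2/3 = -7 + (-4 + Z)**2/3)
V(-15, 1)*d = (-7 + (-4 + 1)**2/3)*0 = (-7 + (1/3)*(-3)**2)*0 = (-7 + (1/3)*9)*0 = (-7 + 3)*0 = -4*0 = 0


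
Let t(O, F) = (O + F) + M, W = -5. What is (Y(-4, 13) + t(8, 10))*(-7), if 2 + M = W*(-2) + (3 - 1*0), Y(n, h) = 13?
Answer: -294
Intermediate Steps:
M = 11 (M = -2 + (-5*(-2) + (3 - 1*0)) = -2 + (10 + (3 + 0)) = -2 + (10 + 3) = -2 + 13 = 11)
t(O, F) = 11 + F + O (t(O, F) = (O + F) + 11 = (F + O) + 11 = 11 + F + O)
(Y(-4, 13) + t(8, 10))*(-7) = (13 + (11 + 10 + 8))*(-7) = (13 + 29)*(-7) = 42*(-7) = -294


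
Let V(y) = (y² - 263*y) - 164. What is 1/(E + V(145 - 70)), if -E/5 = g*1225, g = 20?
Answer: -1/136764 ≈ -7.3119e-6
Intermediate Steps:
E = -122500 (E = -100*1225 = -5*24500 = -122500)
V(y) = -164 + y² - 263*y
1/(E + V(145 - 70)) = 1/(-122500 + (-164 + (145 - 70)² - 263*(145 - 70))) = 1/(-122500 + (-164 + 75² - 263*75)) = 1/(-122500 + (-164 + 5625 - 19725)) = 1/(-122500 - 14264) = 1/(-136764) = -1/136764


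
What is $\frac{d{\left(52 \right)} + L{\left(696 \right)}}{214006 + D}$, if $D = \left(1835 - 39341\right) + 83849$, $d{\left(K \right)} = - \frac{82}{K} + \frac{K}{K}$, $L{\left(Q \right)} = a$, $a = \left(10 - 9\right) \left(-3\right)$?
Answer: $- \frac{31}{2256358} \approx -1.3739 \cdot 10^{-5}$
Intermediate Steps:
$a = -3$ ($a = 1 \left(-3\right) = -3$)
$L{\left(Q \right)} = -3$
$d{\left(K \right)} = 1 - \frac{82}{K}$ ($d{\left(K \right)} = - \frac{82}{K} + 1 = 1 - \frac{82}{K}$)
$D = 46343$ ($D = -37506 + 83849 = 46343$)
$\frac{d{\left(52 \right)} + L{\left(696 \right)}}{214006 + D} = \frac{\frac{-82 + 52}{52} - 3}{214006 + 46343} = \frac{\frac{1}{52} \left(-30\right) - 3}{260349} = \left(- \frac{15}{26} - 3\right) \frac{1}{260349} = \left(- \frac{93}{26}\right) \frac{1}{260349} = - \frac{31}{2256358}$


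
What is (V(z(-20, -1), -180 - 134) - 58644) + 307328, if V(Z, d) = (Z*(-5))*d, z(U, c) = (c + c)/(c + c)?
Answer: 250254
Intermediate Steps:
z(U, c) = 1 (z(U, c) = (2*c)/((2*c)) = (2*c)*(1/(2*c)) = 1)
V(Z, d) = -5*Z*d (V(Z, d) = (-5*Z)*d = -5*Z*d)
(V(z(-20, -1), -180 - 134) - 58644) + 307328 = (-5*1*(-180 - 134) - 58644) + 307328 = (-5*1*(-314) - 58644) + 307328 = (1570 - 58644) + 307328 = -57074 + 307328 = 250254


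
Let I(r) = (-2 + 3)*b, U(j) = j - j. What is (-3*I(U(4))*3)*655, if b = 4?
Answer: -23580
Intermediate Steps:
U(j) = 0
I(r) = 4 (I(r) = (-2 + 3)*4 = 1*4 = 4)
(-3*I(U(4))*3)*655 = (-3*4*3)*655 = -12*3*655 = -36*655 = -23580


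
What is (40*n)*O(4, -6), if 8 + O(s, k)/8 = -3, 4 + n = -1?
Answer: 17600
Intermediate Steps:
n = -5 (n = -4 - 1 = -5)
O(s, k) = -88 (O(s, k) = -64 + 8*(-3) = -64 - 24 = -88)
(40*n)*O(4, -6) = (40*(-5))*(-88) = -200*(-88) = 17600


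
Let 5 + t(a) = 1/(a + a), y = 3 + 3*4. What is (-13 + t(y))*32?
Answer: -8624/15 ≈ -574.93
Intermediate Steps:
y = 15 (y = 3 + 12 = 15)
t(a) = -5 + 1/(2*a) (t(a) = -5 + 1/(a + a) = -5 + 1/(2*a))
(-13 + t(y))*32 = (-13 + (-5 + (½)/15))*32 = (-13 + (-5 + (½)*(1/15)))*32 = (-13 + (-5 + 1/30))*32 = (-13 - 149/30)*32 = -539/30*32 = -8624/15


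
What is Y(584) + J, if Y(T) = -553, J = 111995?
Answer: 111442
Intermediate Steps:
Y(584) + J = -553 + 111995 = 111442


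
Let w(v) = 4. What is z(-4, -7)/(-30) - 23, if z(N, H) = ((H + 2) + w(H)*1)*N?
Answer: -347/15 ≈ -23.133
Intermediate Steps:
z(N, H) = N*(6 + H) (z(N, H) = ((H + 2) + 4*1)*N = ((2 + H) + 4)*N = (6 + H)*N = N*(6 + H))
z(-4, -7)/(-30) - 23 = (-4*(6 - 7))/(-30) - 23 = -(-2)*(-1)/15 - 23 = -1/30*4 - 23 = -2/15 - 23 = -347/15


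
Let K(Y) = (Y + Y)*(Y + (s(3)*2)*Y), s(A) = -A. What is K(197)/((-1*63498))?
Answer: 194045/31749 ≈ 6.1118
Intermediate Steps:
K(Y) = -10*Y**2 (K(Y) = (Y + Y)*(Y + (-1*3*2)*Y) = (2*Y)*(Y + (-3*2)*Y) = (2*Y)*(Y - 6*Y) = (2*Y)*(-5*Y) = -10*Y**2)
K(197)/((-1*63498)) = (-10*197**2)/((-1*63498)) = -10*38809/(-63498) = -388090*(-1/63498) = 194045/31749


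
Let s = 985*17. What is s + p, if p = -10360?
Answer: 6385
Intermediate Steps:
s = 16745
s + p = 16745 - 10360 = 6385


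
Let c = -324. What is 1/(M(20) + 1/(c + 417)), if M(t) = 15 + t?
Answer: 93/3256 ≈ 0.028563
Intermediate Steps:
1/(M(20) + 1/(c + 417)) = 1/((15 + 20) + 1/(-324 + 417)) = 1/(35 + 1/93) = 1/(3256/93) = 93/3256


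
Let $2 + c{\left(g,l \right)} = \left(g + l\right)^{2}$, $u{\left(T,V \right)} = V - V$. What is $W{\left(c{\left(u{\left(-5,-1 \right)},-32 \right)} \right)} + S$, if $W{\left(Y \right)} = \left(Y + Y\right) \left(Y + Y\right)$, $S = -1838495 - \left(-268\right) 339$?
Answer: $2430293$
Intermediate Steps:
$u{\left(T,V \right)} = 0$
$c{\left(g,l \right)} = -2 + \left(g + l\right)^{2}$
$S = -1747643$ ($S = -1838495 - -90852 = -1838495 + 90852 = -1747643$)
$W{\left(Y \right)} = 4 Y^{2}$ ($W{\left(Y \right)} = 2 Y 2 Y = 4 Y^{2}$)
$W{\left(c{\left(u{\left(-5,-1 \right)},-32 \right)} \right)} + S = 4 \left(-2 + \left(0 - 32\right)^{2}\right)^{2} - 1747643 = 4 \left(-2 + \left(-32\right)^{2}\right)^{2} - 1747643 = 4 \left(-2 + 1024\right)^{2} - 1747643 = 4 \cdot 1022^{2} - 1747643 = 4 \cdot 1044484 - 1747643 = 4177936 - 1747643 = 2430293$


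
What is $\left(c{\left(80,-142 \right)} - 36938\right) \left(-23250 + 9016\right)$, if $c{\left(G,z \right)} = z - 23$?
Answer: $528124102$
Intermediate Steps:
$c{\left(G,z \right)} = -23 + z$ ($c{\left(G,z \right)} = z - 23 = -23 + z$)
$\left(c{\left(80,-142 \right)} - 36938\right) \left(-23250 + 9016\right) = \left(\left(-23 - 142\right) - 36938\right) \left(-23250 + 9016\right) = \left(-165 - 36938\right) \left(-14234\right) = \left(-37103\right) \left(-14234\right) = 528124102$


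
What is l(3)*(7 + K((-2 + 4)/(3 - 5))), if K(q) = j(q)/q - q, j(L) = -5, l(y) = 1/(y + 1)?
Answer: 13/4 ≈ 3.2500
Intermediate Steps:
l(y) = 1/(1 + y)
K(q) = -q - 5/q (K(q) = -5/q - q = -q - 5/q)
l(3)*(7 + K((-2 + 4)/(3 - 5))) = (7 + (-(-2 + 4)/(3 - 5) - 5*(3 - 5)/(-2 + 4)))/(1 + 3) = (7 + (-2/(-2) - 5/(2/(-2))))/4 = (7 + (-2*(-1)/2 - 5/(2*(-1/2))))/4 = (7 + (-1*(-1) - 5/(-1)))/4 = (7 + (1 - 5*(-1)))/4 = (7 + (1 + 5))/4 = (7 + 6)/4 = (1/4)*13 = 13/4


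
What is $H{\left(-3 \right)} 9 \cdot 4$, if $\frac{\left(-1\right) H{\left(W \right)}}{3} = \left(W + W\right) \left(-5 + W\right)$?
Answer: $-5184$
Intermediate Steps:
$H{\left(W \right)} = - 6 W \left(-5 + W\right)$ ($H{\left(W \right)} = - 3 \left(W + W\right) \left(-5 + W\right) = - 3 \cdot 2 W \left(-5 + W\right) = - 6 W \left(-5 + W\right)$)
$H{\left(-3 \right)} 9 \cdot 4 = 6 \left(-3\right) \left(5 - -3\right) 9 \cdot 4 = 6 \left(-3\right) \left(5 + 3\right) 9 \cdot 4 = 6 \left(-3\right) 8 \cdot 9 \cdot 4 = \left(-144\right) 9 \cdot 4 = \left(-1296\right) 4 = -5184$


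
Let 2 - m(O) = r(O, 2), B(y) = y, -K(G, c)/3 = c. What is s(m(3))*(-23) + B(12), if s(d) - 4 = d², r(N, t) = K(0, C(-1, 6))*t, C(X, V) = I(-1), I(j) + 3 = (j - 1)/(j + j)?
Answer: -2380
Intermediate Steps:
I(j) = -3 + (-1 + j)/(2*j) (I(j) = -3 + (j - 1)/(j + j) = -3 + (-1 + j)/((2*j)) = -3 + (-1 + j)*(1/(2*j)) = -3 + (-1 + j)/(2*j))
C(X, V) = -2 (C(X, V) = (½)*(-1 - 5*(-1))/(-1) = (½)*(-1)*(-1 + 5) = (½)*(-1)*4 = -2)
K(G, c) = -3*c
r(N, t) = 6*t (r(N, t) = (-3*(-2))*t = 6*t)
m(O) = -10 (m(O) = 2 - 6*2 = 2 - 1*12 = 2 - 12 = -10)
s(d) = 4 + d²
s(m(3))*(-23) + B(12) = (4 + (-10)²)*(-23) + 12 = (4 + 100)*(-23) + 12 = 104*(-23) + 12 = -2392 + 12 = -2380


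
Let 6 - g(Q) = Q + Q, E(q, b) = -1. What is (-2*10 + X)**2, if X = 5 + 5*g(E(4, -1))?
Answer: 625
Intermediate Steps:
g(Q) = 6 - 2*Q (g(Q) = 6 - (Q + Q) = 6 - 2*Q)
X = 45 (X = 5 + 5*(6 - 2*(-1)) = 5 + 5*(6 + 2) = 5 + 5*8 = 5 + 40 = 45)
(-2*10 + X)**2 = (-2*10 + 45)**2 = (-20 + 45)**2 = 25**2 = 625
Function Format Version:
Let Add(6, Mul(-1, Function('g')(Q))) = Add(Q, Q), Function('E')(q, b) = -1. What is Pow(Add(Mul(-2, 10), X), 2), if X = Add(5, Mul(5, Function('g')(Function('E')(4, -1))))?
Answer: 625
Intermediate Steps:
Function('g')(Q) = Add(6, Mul(-2, Q)) (Function('g')(Q) = Add(6, Mul(-1, Add(Q, Q))) = Add(6, Mul(-1, Mul(2, Q))) = Add(6, Mul(-2, Q)))
X = 45 (X = Add(5, Mul(5, Add(6, Mul(-2, -1)))) = Add(5, Mul(5, Add(6, 2))) = Add(5, Mul(5, 8)) = Add(5, 40) = 45)
Pow(Add(Mul(-2, 10), X), 2) = Pow(Add(Mul(-2, 10), 45), 2) = Pow(Add(-20, 45), 2) = Pow(25, 2) = 625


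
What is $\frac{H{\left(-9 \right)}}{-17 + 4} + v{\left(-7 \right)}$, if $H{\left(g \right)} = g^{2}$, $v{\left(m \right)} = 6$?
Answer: $- \frac{3}{13} \approx -0.23077$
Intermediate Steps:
$\frac{H{\left(-9 \right)}}{-17 + 4} + v{\left(-7 \right)} = \frac{\left(-9\right)^{2}}{-17 + 4} + 6 = \frac{81}{-13} + 6 = 81 \left(- \frac{1}{13}\right) + 6 = - \frac{81}{13} + 6 = - \frac{3}{13}$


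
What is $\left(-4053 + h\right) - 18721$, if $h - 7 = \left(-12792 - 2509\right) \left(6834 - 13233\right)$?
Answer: $97888332$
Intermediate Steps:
$h = 97911106$ ($h = 7 + \left(-12792 - 2509\right) \left(6834 - 13233\right) = 7 - -97911099 = 7 + 97911099 = 97911106$)
$\left(-4053 + h\right) - 18721 = \left(-4053 + 97911106\right) - 18721 = 97907053 - 18721 = 97888332$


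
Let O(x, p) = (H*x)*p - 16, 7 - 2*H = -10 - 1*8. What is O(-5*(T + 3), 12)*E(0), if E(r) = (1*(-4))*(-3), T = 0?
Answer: -27192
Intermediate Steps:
H = 25/2 (H = 7/2 - (-10 - 1*8)/2 = 7/2 - (-10 - 8)/2 = 7/2 - 1/2*(-18) = 7/2 + 9 = 25/2 ≈ 12.500)
E(r) = 12 (E(r) = -4*(-3) = 12)
O(x, p) = -16 + 25*p*x/2 (O(x, p) = (25*x/2)*p - 16 = 25*p*x/2 - 16 = -16 + 25*p*x/2)
O(-5*(T + 3), 12)*E(0) = (-16 + (25/2)*12*(-5*(0 + 3)))*12 = (-16 + (25/2)*12*(-5*3))*12 = (-16 + (25/2)*12*(-15))*12 = (-16 - 2250)*12 = -2266*12 = -27192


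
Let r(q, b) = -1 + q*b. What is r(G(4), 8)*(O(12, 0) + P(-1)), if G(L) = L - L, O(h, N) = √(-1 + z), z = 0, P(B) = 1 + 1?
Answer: -2 - I ≈ -2.0 - 1.0*I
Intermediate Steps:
P(B) = 2
O(h, N) = I (O(h, N) = √(-1 + 0) = √(-1) = I)
G(L) = 0
r(q, b) = -1 + b*q
r(G(4), 8)*(O(12, 0) + P(-1)) = (-1 + 8*0)*(I + 2) = (-1 + 0)*(2 + I) = -(2 + I) = -2 - I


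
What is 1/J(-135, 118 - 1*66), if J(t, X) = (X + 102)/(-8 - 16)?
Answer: -12/77 ≈ -0.15584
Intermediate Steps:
J(t, X) = -17/4 - X/24 (J(t, X) = (102 + X)/(-24) = (102 + X)*(-1/24) = -17/4 - X/24)
1/J(-135, 118 - 1*66) = 1/(-17/4 - (118 - 1*66)/24) = 1/(-17/4 - (118 - 66)/24) = 1/(-17/4 - 1/24*52) = 1/(-17/4 - 13/6) = 1/(-77/12) = -12/77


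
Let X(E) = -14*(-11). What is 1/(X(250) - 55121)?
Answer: -1/54967 ≈ -1.8193e-5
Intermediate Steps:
X(E) = 154
1/(X(250) - 55121) = 1/(154 - 55121) = 1/(-54967) = -1/54967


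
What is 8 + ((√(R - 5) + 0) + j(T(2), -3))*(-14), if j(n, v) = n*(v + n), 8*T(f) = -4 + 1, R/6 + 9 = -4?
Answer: -311/32 - 14*I*√83 ≈ -9.7188 - 127.55*I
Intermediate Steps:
R = -78 (R = -54 + 6*(-4) = -54 - 24 = -78)
T(f) = -3/8 (T(f) = (-4 + 1)/8 = (⅛)*(-3) = -3/8)
j(n, v) = n*(n + v)
8 + ((√(R - 5) + 0) + j(T(2), -3))*(-14) = 8 + ((√(-78 - 5) + 0) - 3*(-3/8 - 3)/8)*(-14) = 8 + ((√(-83) + 0) - 3/8*(-27/8))*(-14) = 8 + ((I*√83 + 0) + 81/64)*(-14) = 8 + (I*√83 + 81/64)*(-14) = 8 + (81/64 + I*√83)*(-14) = 8 + (-567/32 - 14*I*√83) = -311/32 - 14*I*√83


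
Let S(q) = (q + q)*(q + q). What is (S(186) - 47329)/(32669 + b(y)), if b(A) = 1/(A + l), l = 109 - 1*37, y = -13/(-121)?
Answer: 794454875/285037146 ≈ 2.7872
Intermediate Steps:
y = 13/121 (y = -13*(-1/121) = 13/121 ≈ 0.10744)
l = 72 (l = 109 - 37 = 72)
S(q) = 4*q² (S(q) = (2*q)*(2*q) = 4*q²)
b(A) = 1/(72 + A) (b(A) = 1/(A + 72) = 1/(72 + A))
(S(186) - 47329)/(32669 + b(y)) = (4*186² - 47329)/(32669 + 1/(72 + 13/121)) = (4*34596 - 47329)/(32669 + 1/(8725/121)) = (138384 - 47329)/(32669 + 121/8725) = 91055/(285037146/8725) = 91055*(8725/285037146) = 794454875/285037146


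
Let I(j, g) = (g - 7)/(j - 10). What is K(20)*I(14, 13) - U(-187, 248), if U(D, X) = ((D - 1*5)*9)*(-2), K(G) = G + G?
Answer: -3396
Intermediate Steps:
K(G) = 2*G
I(j, g) = (-7 + g)/(-10 + j)
U(D, X) = 90 - 18*D (U(D, X) = ((D - 5)*9)*(-2) = ((-5 + D)*9)*(-2) = (-45 + 9*D)*(-2) = 90 - 18*D)
K(20)*I(14, 13) - U(-187, 248) = (2*20)*((-7 + 13)/(-10 + 14)) - (90 - 18*(-187)) = 40*(6/4) - (90 + 3366) = 40*((¼)*6) - 1*3456 = 40*(3/2) - 3456 = 60 - 3456 = -3396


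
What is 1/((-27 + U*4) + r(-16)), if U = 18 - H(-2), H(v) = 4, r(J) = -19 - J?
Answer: 1/26 ≈ 0.038462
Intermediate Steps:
U = 14 (U = 18 - 1*4 = 18 - 4 = 14)
1/((-27 + U*4) + r(-16)) = 1/((-27 + 14*4) + (-19 - 1*(-16))) = 1/((-27 + 56) + (-19 + 16)) = 1/(29 - 3) = 1/26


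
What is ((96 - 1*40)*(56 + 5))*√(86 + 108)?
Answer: 3416*√194 ≈ 47579.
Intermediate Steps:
((96 - 1*40)*(56 + 5))*√(86 + 108) = ((96 - 40)*61)*√194 = (56*61)*√194 = 3416*√194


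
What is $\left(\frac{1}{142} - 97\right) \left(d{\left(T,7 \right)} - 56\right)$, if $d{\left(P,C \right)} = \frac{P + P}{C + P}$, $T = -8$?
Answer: $\frac{275460}{71} \approx 3879.7$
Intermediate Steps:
$d{\left(P,C \right)} = \frac{2 P}{C + P}$
$\left(\frac{1}{142} - 97\right) \left(d{\left(T,7 \right)} - 56\right) = \left(\frac{1}{142} - 97\right) \left(2 \left(-8\right) \frac{1}{7 - 8} - 56\right) = \left(\frac{1}{142} - 97\right) \left(2 \left(-8\right) \frac{1}{-1} - 56\right) = - \frac{13773 \left(2 \left(-8\right) \left(-1\right) - 56\right)}{142} = - \frac{13773 \left(16 - 56\right)}{142} = \left(- \frac{13773}{142}\right) \left(-40\right) = \frac{275460}{71}$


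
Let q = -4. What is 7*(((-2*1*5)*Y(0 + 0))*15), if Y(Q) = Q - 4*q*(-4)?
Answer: 67200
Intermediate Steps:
Y(Q) = -64 + Q (Y(Q) = Q - 4*(-4)*(-4) = Q + 16*(-4) = Q - 64 = -64 + Q)
7*(((-2*1*5)*Y(0 + 0))*15) = 7*(((-2*1*5)*(-64 + (0 + 0)))*15) = 7*(((-2*5)*(-64 + 0))*15) = 7*(-10*(-64)*15) = 7*(640*15) = 7*9600 = 67200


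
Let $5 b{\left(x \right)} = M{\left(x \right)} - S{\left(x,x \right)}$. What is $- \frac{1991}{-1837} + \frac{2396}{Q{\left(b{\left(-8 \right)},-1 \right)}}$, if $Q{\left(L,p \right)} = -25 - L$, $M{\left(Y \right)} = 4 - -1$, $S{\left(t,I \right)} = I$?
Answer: $- \frac{987841}{11523} \approx -85.728$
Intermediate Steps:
$M{\left(Y \right)} = 5$ ($M{\left(Y \right)} = 4 + 1 = 5$)
$b{\left(x \right)} = 1 - \frac{x}{5}$ ($b{\left(x \right)} = \frac{5 - x}{5} = 1 - \frac{x}{5}$)
$- \frac{1991}{-1837} + \frac{2396}{Q{\left(b{\left(-8 \right)},-1 \right)}} = - \frac{1991}{-1837} + \frac{2396}{-25 - \left(1 - - \frac{8}{5}\right)} = \left(-1991\right) \left(- \frac{1}{1837}\right) + \frac{2396}{-25 - \left(1 + \frac{8}{5}\right)} = \frac{181}{167} + \frac{2396}{-25 - \frac{13}{5}} = \frac{181}{167} + \frac{2396}{- \frac{138}{5}} = \frac{181}{167} + 2396 \left(- \frac{5}{138}\right) = \frac{181}{167} - \frac{5990}{69} = - \frac{987841}{11523}$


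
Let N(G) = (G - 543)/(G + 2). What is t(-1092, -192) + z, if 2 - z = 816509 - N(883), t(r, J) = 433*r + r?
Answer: -228406927/177 ≈ -1.2904e+6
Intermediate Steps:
t(r, J) = 434*r
N(G) = (-543 + G)/(2 + G)
z = -144521671/177 (z = 2 - (816509 - (-543 + 883)/(2 + 883)) = 2 - (816509 - 340/885) = 2 - (816509 - 1*68/177) = 2 - (816509 - 68/177) = 2 - 1*144522025/177 = 2 - 144522025/177 = -144521671/177 ≈ -8.1651e+5)
t(-1092, -192) + z = 434*(-1092) - 144521671/177 = -473928 - 144521671/177 = -228406927/177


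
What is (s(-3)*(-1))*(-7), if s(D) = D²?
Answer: 63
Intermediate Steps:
(s(-3)*(-1))*(-7) = ((-3)²*(-1))*(-7) = (9*(-1))*(-7) = -9*(-7) = 63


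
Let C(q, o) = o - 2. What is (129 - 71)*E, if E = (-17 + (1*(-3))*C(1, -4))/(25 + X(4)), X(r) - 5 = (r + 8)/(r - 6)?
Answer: 29/12 ≈ 2.4167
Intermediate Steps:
X(r) = 5 + (8 + r)/(-6 + r) (X(r) = 5 + (r + 8)/(r - 6) = 5 + (8 + r)/(-6 + r))
C(q, o) = -2 + o
E = 1/24 (E = (-17 + (1*(-3))*(-2 - 4))/(25 + 2*(-11 + 3*4)/(-6 + 4)) = (-17 - 3*(-6))/(25 + 2*(-11 + 12)/(-2)) = (-17 + 18)/(25 + 2*(-½)*1) = 1/(25 - 1) = 1/24 ≈ 0.041667)
(129 - 71)*E = (129 - 71)*(1/24) = 58*(1/24) = 29/12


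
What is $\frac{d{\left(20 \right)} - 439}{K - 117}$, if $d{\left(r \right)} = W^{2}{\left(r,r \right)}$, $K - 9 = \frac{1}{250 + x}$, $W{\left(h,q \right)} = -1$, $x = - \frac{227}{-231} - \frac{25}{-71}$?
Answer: $\frac{601832732}{148391645} \approx 4.0557$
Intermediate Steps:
$x = \frac{21892}{16401}$ ($x = \left(-227\right) \left(- \frac{1}{231}\right) - - \frac{25}{71} = \frac{227}{231} + \frac{25}{71} = \frac{21892}{16401} \approx 1.3348$)
$K = \frac{37115679}{4122142}$ ($K = 9 + \frac{1}{250 + \frac{21892}{16401}} = 9 + \frac{1}{\frac{4122142}{16401}} = 9 + \frac{16401}{4122142} = \frac{37115679}{4122142} \approx 9.004$)
$d{\left(r \right)} = 1$ ($d{\left(r \right)} = \left(-1\right)^{2} = 1$)
$\frac{d{\left(20 \right)} - 439}{K - 117} = \frac{1 - 439}{\frac{37115679}{4122142} - 117} = - \frac{438}{- \frac{445174935}{4122142}} = \left(-438\right) \left(- \frac{4122142}{445174935}\right) = \frac{601832732}{148391645}$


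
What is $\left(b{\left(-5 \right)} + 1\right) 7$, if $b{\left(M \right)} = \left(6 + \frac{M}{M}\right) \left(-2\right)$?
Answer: $-91$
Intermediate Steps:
$b{\left(M \right)} = -14$ ($b{\left(M \right)} = \left(6 + 1\right) \left(-2\right) = 7 \left(-2\right) = -14$)
$\left(b{\left(-5 \right)} + 1\right) 7 = \left(-14 + 1\right) 7 = \left(-13\right) 7 = -91$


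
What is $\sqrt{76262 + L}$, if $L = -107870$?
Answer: $6 i \sqrt{878} \approx 177.79 i$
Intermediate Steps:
$\sqrt{76262 + L} = \sqrt{76262 - 107870} = \sqrt{-31608} = 6 i \sqrt{878}$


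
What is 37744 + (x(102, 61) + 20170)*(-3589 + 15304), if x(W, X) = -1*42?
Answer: 235837264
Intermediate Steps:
x(W, X) = -42
37744 + (x(102, 61) + 20170)*(-3589 + 15304) = 37744 + (-42 + 20170)*(-3589 + 15304) = 37744 + 20128*11715 = 37744 + 235799520 = 235837264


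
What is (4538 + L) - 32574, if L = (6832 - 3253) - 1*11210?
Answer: -35667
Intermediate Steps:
L = -7631 (L = 3579 - 11210 = -7631)
(4538 + L) - 32574 = (4538 - 7631) - 32574 = -3093 - 32574 = -35667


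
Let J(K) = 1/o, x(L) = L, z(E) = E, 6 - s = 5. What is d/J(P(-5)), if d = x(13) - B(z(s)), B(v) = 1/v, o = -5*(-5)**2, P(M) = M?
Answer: -1500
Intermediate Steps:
s = 1 (s = 6 - 1*5 = 6 - 5 = 1)
o = -125 (o = -5*25 = -125)
d = 12 (d = 13 - 1/1 = 13 - 1*1 = 13 - 1 = 12)
J(K) = -1/125 (J(K) = 1/(-125) = -1/125)
d/J(P(-5)) = 12/(-1/125) = 12*(-125) = -1500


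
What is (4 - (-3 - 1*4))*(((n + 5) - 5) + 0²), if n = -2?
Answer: -22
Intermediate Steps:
(4 - (-3 - 1*4))*(((n + 5) - 5) + 0²) = (4 - (-3 - 1*4))*(((-2 + 5) - 5) + 0²) = (4 - (-3 - 4))*((3 - 5) + 0) = (4 - 1*(-7))*(-2 + 0) = (4 + 7)*(-2) = 11*(-2) = -22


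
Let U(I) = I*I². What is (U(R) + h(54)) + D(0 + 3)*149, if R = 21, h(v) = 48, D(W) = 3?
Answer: 9756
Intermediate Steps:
U(I) = I³
(U(R) + h(54)) + D(0 + 3)*149 = (21³ + 48) + 3*149 = (9261 + 48) + 447 = 9309 + 447 = 9756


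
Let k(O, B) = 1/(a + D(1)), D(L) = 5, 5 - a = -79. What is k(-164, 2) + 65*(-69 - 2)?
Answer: -410734/89 ≈ -4615.0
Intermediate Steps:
a = 84 (a = 5 - 1*(-79) = 5 + 79 = 84)
k(O, B) = 1/89 (k(O, B) = 1/(84 + 5) = 1/89)
k(-164, 2) + 65*(-69 - 2) = 1/89 + 65*(-69 - 2) = 1/89 + 65*(-71) = 1/89 - 4615 = -410734/89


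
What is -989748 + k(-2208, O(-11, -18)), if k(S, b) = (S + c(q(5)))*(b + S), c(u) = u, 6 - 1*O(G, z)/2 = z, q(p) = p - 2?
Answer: 3773052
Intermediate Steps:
q(p) = -2 + p
O(G, z) = 12 - 2*z
k(S, b) = (3 + S)*(S + b) (k(S, b) = (S + (-2 + 5))*(b + S) = (S + 3)*(S + b) = (3 + S)*(S + b))
-989748 + k(-2208, O(-11, -18)) = -989748 + ((-2208)² + 3*(-2208) + 3*(12 - 2*(-18)) - 2208*(12 - 2*(-18))) = -989748 + (4875264 - 6624 + 3*(12 + 36) - 2208*(12 + 36)) = -989748 + (4875264 - 6624 + 3*48 - 2208*48) = -989748 + (4875264 - 6624 + 144 - 105984) = -989748 + 4762800 = 3773052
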